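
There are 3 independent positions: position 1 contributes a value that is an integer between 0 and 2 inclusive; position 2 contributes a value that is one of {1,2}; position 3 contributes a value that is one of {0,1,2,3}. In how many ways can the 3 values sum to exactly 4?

The generating function for the choices is (1 + x + x^2)·(x + x^2)·(1 + x + x^2 + x^3); the count is [x^4].
(1 + x + x^2) has coefficients 1,1,1 for degrees 0…2.
(x + x^2) has coefficients 0,1,1,0,0 for degrees 0…4.
Finally multiplying by (1 + x + x^2 + x^3), the product of all factors after the first has coefficients 0,1,2,2,2 for degrees 0…4.
[x^4] = 1·2 + 1·2 + 1·2 = 6.

6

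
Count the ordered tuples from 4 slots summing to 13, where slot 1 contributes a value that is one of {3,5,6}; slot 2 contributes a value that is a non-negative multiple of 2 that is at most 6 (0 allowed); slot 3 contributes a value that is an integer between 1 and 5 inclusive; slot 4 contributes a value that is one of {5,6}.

10

The generating function for the choices is (t^3 + t^5 + t^6)·(1 + t^2 + t^4 + t^6)·(t + t^2 + t^3 + t^4 + t^5)·(t^5 + t^6); the count is [t^13].
(t^3 + t^5 + t^6) has coefficients 0,0,0,1,0,1,1 for degrees 0…6.
(1 + t^2 + t^4 + t^6) has coefficients 1,0,1,0,1,0,1,0,0,0,0,0,0,0 for degrees 0…13.
Multiplying by (t + t^2 + t^3 + t^4 + t^5) gives running coefficients 0,1,1,2,2,3,2,3,2,2,1,1,0,0 for degrees 0…13.
Finally multiplying by (t^5 + t^6), the product of all factors after the first has coefficients 0,0,0,0,0,0,1,2,3,4,5,5,5,5 for degrees 0…13.
[t^13] = 1·5 + 1·3 + 1·2 = 10.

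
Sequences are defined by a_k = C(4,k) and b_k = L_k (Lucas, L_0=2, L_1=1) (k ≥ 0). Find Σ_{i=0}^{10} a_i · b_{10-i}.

This is [x^10] in the product of the two ordinary generating functions.
Σ = 1·123 + 4·76 + 6·47 + 4·29 + 1·18 + 0·11 + 0·7 + 0·4 + 0·3 + 0·1 + 0·2 = 843.

843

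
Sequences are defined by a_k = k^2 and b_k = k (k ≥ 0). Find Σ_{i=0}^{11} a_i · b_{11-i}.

The convolution is the t^11 coefficient of A(t)B(t).
Σ = 0·11 + 1·10 + 4·9 + 9·8 + 16·7 + 25·6 + 36·5 + 49·4 + 64·3 + 81·2 + 100·1 + 121·0 = 1210.

1210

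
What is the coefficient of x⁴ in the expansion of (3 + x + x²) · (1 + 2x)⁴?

104

(3 + x + x²) has coefficients 3,1,1 for degrees 0…2.
(1 + 2x)⁴ has coefficients 1,8,24,32,16 for degrees 0…4.
[x⁴] = 3·16 + 1·32 + 1·24 = 104.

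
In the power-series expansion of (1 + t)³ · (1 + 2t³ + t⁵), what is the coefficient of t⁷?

3

(1 + t)³ has coefficients 1,3,3,1 for degrees 0…3.
(1 + 2t³ + t⁵) has coefficients 1,0,0,2,0,1,0,0 for degrees 0…7.
[t⁷] = 1·0 + 3·0 + 3·1 + 1·0 = 3.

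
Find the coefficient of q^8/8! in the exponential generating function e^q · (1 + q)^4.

3393

The EGF product rule gives c_8 = Σ_{k_1+k_2=8} C(8; k_1,k_2) · ∏ g_i(k_i), where e^q gives (1)^k; (1+q)^4 gives the falling factorial (4)_k.
g_1(k) for k = 0…8: 1, 1, 1, 1, 1, 1, 1, 1, 1.
g_2(k) for k = 0…8: 1, 4, 12, 24, 24, 0, 0, 0, 0.
c_8 = Σ_k C(8,k)·g_1(k)·g_2(8−k) = 70·1·24 + 56·1·24 + 28·1·12 + 8·1·4 + 1·1·1 = 1680 + 1344 + 336 + 32 + 1 = 3393.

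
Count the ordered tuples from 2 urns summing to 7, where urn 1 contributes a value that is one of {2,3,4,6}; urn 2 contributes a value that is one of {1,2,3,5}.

The generating function for the choices is (q^2 + q^3 + q^4 + q^6)·(q + q^2 + q^3 + q^5); the count is [q^7].
(q^2 + q^3 + q^4 + q^6) has coefficients 0,0,1,1,1,0,1 for degrees 0…6.
(q + q^2 + q^3 + q^5) has coefficients 0,1,1,1,0,1,0,0 for degrees 0…7.
[q^7] = 1·1 + 1·0 + 1·1 + 1·1 = 3.

3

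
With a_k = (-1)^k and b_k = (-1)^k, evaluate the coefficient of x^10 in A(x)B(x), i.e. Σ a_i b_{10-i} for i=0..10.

This is [x^10] in the product of the two ordinary generating functions.
Σ = 1·1 − 1·(-1) + 1·1 − 1·(-1) + 1·1 − 1·(-1) + 1·1 − 1·(-1) + 1·1 − 1·(-1) + 1·1 = 11.

11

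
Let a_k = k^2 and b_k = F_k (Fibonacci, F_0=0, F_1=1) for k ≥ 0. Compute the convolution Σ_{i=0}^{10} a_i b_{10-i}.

839

This is [x^10] in the product of the two ordinary generating functions.
Σ = 0·55 + 1·34 + 4·21 + 9·13 + 16·8 + 25·5 + 36·3 + 49·2 + 64·1 + 81·1 + 100·0 = 839.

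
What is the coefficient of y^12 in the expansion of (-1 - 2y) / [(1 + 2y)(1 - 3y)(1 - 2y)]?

-1586131

Partial fractions give a closed form: a_n = (-3)·3^n + (2)·2^n.
At n = 12: a_12 = -1586131.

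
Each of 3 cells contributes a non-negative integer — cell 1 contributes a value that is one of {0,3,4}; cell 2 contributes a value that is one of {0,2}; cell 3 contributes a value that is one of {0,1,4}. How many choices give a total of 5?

2

The generating function for the choices is (1 + q^3 + q^4)·(1 + q^2)·(1 + q + q^4); the count is [q^5].
(1 + q^3 + q^4) has coefficients 1,0,0,1,1 for degrees 0…4.
(1 + q^2) has coefficients 1,0,1,0,0,0 for degrees 0…5.
Finally multiplying by (1 + q + q^4), the product of all factors after the first has coefficients 1,1,1,1,1,0 for degrees 0…5.
[q^5] = 1·0 + 1·1 + 1·1 = 2.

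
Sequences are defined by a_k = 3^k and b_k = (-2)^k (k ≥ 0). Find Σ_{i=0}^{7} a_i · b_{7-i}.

1261

This is [x^7] in the product of the two ordinary generating functions.
Σ = 1·(-128) + 3·64 + 9·(-32) + 27·16 + 81·(-8) + 243·4 + 729·(-2) + 2187·1 = 1261.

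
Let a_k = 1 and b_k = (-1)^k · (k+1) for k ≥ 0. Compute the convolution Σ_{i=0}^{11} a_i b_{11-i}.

-6

This is [x^11] in the product of the two ordinary generating functions.
Σ = 1·(-12) + 1·11 + 1·(-10) + 1·9 + 1·(-8) + 1·7 + 1·(-6) + 1·5 + 1·(-4) + 1·3 + 1·(-2) + 1·1 = -6.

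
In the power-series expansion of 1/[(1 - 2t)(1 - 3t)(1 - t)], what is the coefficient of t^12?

The denominator gives the recurrence a_n = 6a_(n−1) − 11a_(n−2) + 6a_(n−3) for n ≥ 3; the numerator fixes a_0 = 1, a_1 = 6, a_2 = 25.
Iterating: 1, 6, 25, 90, 301, 966, 3025, 9330, 28501, 86526, 261625, 788970, 2375101, so a_12 = 2375101.

2375101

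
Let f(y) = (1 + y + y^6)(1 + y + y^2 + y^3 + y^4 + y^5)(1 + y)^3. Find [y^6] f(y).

(1 + y + y^6) has coefficients 1,1,0,0,0,0,1 for degrees 0…6.
(1 + y + y^2 + y^3 + y^4 + y^5) has coefficients 1,1,1,1,1,1,0 for degrees 0…6.
Finally multiplying by (1 + y)^3, the product of all factors after the first has coefficients 1,4,7,8,8,8,7 for degrees 0…6.
[y^6] = 1·7 + 1·8 + 1·1 = 16.

16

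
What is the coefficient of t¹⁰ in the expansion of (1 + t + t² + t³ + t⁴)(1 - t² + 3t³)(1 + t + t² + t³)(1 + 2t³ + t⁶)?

30

(1 + t + t² + t³ + t⁴) has coefficients 1,1,1,1,1 for degrees 0…4.
(1 - t² + 3t³) has coefficients 1,0,-1,3,0,0,0,0,0,0,0 for degrees 0…10.
Multiplying by (1 + t + t² + t³) gives running coefficients 1,1,0,3,2,2,3,0,0,0,0 for degrees 0…10.
Finally multiplying by (1 + 2t³ + t⁶), the product of all factors after the first has coefficients 1,1,0,5,4,2,10,5,4,9,2 for degrees 0…10.
[t¹⁰] = 1·2 + 1·9 + 1·4 + 1·5 + 1·10 = 30.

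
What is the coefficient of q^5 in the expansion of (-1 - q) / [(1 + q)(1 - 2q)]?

Partial fractions give a closed form: a_n = (-1)·2^n.
At n = 5: a_5 = -32.

-32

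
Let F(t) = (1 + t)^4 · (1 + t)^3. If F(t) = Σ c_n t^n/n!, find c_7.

The EGF product rule gives c_7 = Σ_{k_1+k_2=7} C(7; k_1,k_2) · ∏ g_i(k_i), where (1+t)^4 gives the falling factorial (4)_k; (1+t)^3 gives the falling factorial (3)_k.
g_1(k) for k = 0…7: 1, 4, 12, 24, 24, 0, 0, 0.
g_2(k) for k = 0…7: 1, 3, 6, 6, 0, 0, 0, 0.
c_7 = Σ_k C(7,k)·g_1(k)·g_2(7−k) = 35·24·6 = 5040.

5040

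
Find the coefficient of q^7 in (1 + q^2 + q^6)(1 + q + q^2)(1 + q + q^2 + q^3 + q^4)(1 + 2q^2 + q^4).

19

(1 + q^2 + q^6) has coefficients 1,0,1,0,0,0,1 for degrees 0…6.
(1 + q + q^2) has coefficients 1,1,1,0,0,0,0,0 for degrees 0…7.
Multiplying by (1 + q + q^2 + q^3 + q^4) gives running coefficients 1,2,3,3,3,2,1,0 for degrees 0…7.
Finally multiplying by (1 + 2q^2 + q^4), the product of all factors after the first has coefficients 1,2,5,7,10,10,10,7 for degrees 0…7.
[q^7] = 1·7 + 1·10 + 1·2 = 19.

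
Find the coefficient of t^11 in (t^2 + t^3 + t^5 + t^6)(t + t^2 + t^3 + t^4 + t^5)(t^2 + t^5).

(t^2 + t^3 + t^5 + t^6) has coefficients 0,0,1,1,0,1,1 for degrees 0…6.
(t + t^2 + t^3 + t^4 + t^5) has coefficients 0,1,1,1,1,1,0,0,0,0,0,0 for degrees 0…11.
Finally multiplying by (t^2 + t^5), the product of all factors after the first has coefficients 0,0,0,1,1,1,2,2,1,1,1,0 for degrees 0…11.
[t^11] = 1·1 + 1·1 + 1·2 + 1·1 = 5.

5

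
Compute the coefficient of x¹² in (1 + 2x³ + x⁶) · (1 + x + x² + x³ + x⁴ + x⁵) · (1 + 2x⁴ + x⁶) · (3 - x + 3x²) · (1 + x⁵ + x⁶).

(1 + 2x³ + x⁶) has coefficients 1,0,0,2,0,0,1 for degrees 0…6.
(1 + x + x² + x³ + x⁴ + x⁵) has coefficients 1,1,1,1,1,1,0,0,0,0,0,0,0 for degrees 0…12.
Multiplying by (1 + 2x⁴ + x⁶) gives running coefficients 1,1,1,1,3,3,3,3,3,3,1,1,0 for degrees 0…12.
Multiplying by (3 - x + 3x²) gives running coefficients 3,2,5,5,11,9,15,15,15,15,9,11,2 for degrees 0…12.
Finally multiplying by (1 + x⁵ + x⁶), the product of all factors after the first has coefficients 3,2,5,5,11,12,20,22,25,31,29,35,32 for degrees 0…12.
[x¹²] = 1·32 + 2·31 + 1·20 = 114.

114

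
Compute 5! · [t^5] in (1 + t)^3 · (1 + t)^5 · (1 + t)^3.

The EGF product rule gives c_5 = Σ_{k_1+k_2+k_3=5} C(5; k_1,k_2,k_3) · ∏ g_i(k_i), where (1+t)^3 gives the falling factorial (3)_k; (1+t)^5 gives the falling factorial (5)_k; (1+t)^3 gives the falling factorial (3)_k.
g_1(k) for k = 0…5: 1, 3, 6, 6, 0, 0.
g_2(k) for k = 0…5: 1, 5, 20, 60, 120, 120.
g_3(k) for k = 0…5: 1, 3, 6, 6, 0, 0.
First combine the last two factors: h(k) = Σ_j C(k,j)·g_2(j)·g_3(k−j) for k = 0…5: 1, 8, 56, 336, 1680, 6720.
c_5 = Σ_k C(5,k)·g_1(k)·h(5−k) = 1·1·6720 + 5·3·1680 + 10·6·336 + 10·6·56 = 6720 + 25200 + 20160 + 3360 = 55440.

55440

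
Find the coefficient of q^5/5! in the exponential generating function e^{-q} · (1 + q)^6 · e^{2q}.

4051

The EGF product rule gives c_5 = Σ_{k_1+k_2+k_3=5} C(5; k_1,k_2,k_3) · ∏ g_i(k_i), where e^{-q} gives (-1)^k; (1+q)^6 gives the falling factorial (6)_k; e^{2q} gives (2)^k.
g_1(k) for k = 0…5: 1, -1, 1, -1, 1, -1.
g_2(k) for k = 0…5: 1, 6, 30, 120, 360, 720.
g_3(k) for k = 0…5: 1, 2, 4, 8, 16, 32.
First combine the last two factors: h(k) = Σ_j C(k,j)·g_2(j)·g_3(k−j) for k = 0…5: 1, 8, 58, 380, 2248, 12032.
c_5 = Σ_k C(5,k)·g_1(k)·h(5−k) = 1·1·12032 + 5·(-1)·2248 + 10·1·380 + 10·(-1)·58 + 5·1·8 + 1·(-1)·1 = 12032 − 11240 + 3800 − 580 + 40 − 1 = 4051.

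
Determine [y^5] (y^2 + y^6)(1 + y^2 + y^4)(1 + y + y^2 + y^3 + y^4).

2

(y^2 + y^6) has coefficients 0,0,1,0,0,0 for degrees 0…5.
(1 + y^2 + y^4) has coefficients 1,0,1,0,1,0 for degrees 0…5.
Finally multiplying by (1 + y + y^2 + y^3 + y^4), the product of all factors after the first has coefficients 1,1,2,2,3,2 for degrees 0…5.
[y^5] = 1·2 = 2.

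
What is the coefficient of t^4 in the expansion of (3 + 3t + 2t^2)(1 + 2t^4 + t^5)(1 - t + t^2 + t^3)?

11

(3 + 3t + 2t^2) has coefficients 3,3,2 for degrees 0…2.
(1 + 2t^4 + t^5) has coefficients 1,0,0,0,2 for degrees 0…4.
Finally multiplying by (1 - t + t^2 + t^3), the product of all factors after the first has coefficients 1,-1,1,1,2 for degrees 0…4.
[t^4] = 3·2 + 3·1 + 2·1 = 11.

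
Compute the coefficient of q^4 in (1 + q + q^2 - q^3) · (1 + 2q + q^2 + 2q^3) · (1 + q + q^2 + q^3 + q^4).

13

(1 + q + q^2 - q^3) has coefficients 1,1,1,-1 for degrees 0…3.
(1 + 2q + q^2 + 2q^3) has coefficients 1,2,1,2,0 for degrees 0…4.
Finally multiplying by (1 + q + q^2 + q^3 + q^4), the product of all factors after the first has coefficients 1,3,4,6,6 for degrees 0…4.
[q^4] = 1·6 + 1·6 + 1·4 − 1·3 = 13.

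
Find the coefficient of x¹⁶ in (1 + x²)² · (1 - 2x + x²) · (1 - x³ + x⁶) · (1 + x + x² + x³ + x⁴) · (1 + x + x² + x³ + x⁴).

1

(1 + x²)² has coefficients 1,0,2,0,1 for degrees 0…4.
(1 - 2x + x²) has coefficients 1,-2,1,0,0,0,0,0,0,0,0,0,0,0,0,0,0 for degrees 0…16.
Multiplying by (1 - x³ + x⁶) gives running coefficients 1,-2,1,-1,2,-1,1,-2,1,0,0,0,0,0,0,0,0 for degrees 0…16.
Multiplying by (1 + x + x² + x³ + x⁴) gives running coefficients 1,-1,0,-1,1,-1,2,-1,1,-1,0,-1,1,0,0,0,0 for degrees 0…16.
Finally multiplying by (1 + x + x² + x³ + x⁴), the product of all factors after the first has coefficients 1,0,0,-1,0,-2,1,0,2,0,1,-2,0,-1,0,0,1 for degrees 0…16.
[x¹⁶] = 1·1 + 2·0 + 1·0 = 1.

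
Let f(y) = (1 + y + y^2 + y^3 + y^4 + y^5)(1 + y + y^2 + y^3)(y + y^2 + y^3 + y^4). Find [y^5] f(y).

(1 + y + y^2 + y^3 + y^4 + y^5) has coefficients 1,1,1,1,1,1 for degrees 0…5.
(1 + y + y^2 + y^3) has coefficients 1,1,1,1,0,0 for degrees 0…5.
Finally multiplying by (y + y^2 + y^3 + y^4), the product of all factors after the first has coefficients 0,1,2,3,4,3 for degrees 0…5.
[y^5] = 1·3 + 1·4 + 1·3 + 1·2 + 1·1 + 1·0 = 13.

13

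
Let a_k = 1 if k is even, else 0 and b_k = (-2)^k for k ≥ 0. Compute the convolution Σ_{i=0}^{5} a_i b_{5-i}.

The convolution is the x^5 coefficient of A(x)B(x).
Σ = 1·(-32) + 0·16 + 1·(-8) + 0·4 + 1·(-2) + 0·1 = -42.

-42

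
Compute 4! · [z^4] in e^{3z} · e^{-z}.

16

The EGF product rule gives c_4 = Σ_{k_1+k_2=4} C(4; k_1,k_2) · ∏ g_i(k_i), where e^{3z} gives (3)^k; e^{-z} gives (-1)^k.
g_1(k) for k = 0…4: 1, 3, 9, 27, 81.
g_2(k) for k = 0…4: 1, -1, 1, -1, 1.
c_4 = Σ_k C(4,k)·g_1(k)·g_2(4−k) = 1·1·1 + 4·3·(-1) + 6·9·1 + 4·27·(-1) + 1·81·1 = 1 − 12 + 54 − 108 + 81 = 16.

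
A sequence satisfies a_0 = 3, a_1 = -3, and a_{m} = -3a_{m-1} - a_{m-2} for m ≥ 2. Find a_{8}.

1830

The ordinary generating function has denominator 1 + 3z + z^2.
Iterating the recurrence: a_0,…,a_{8} = 3, -3, 6, -15, 39, -102, 267, -699, 1830.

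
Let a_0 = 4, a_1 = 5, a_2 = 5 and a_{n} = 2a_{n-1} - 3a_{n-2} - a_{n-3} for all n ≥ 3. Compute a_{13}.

The ordinary generating function has denominator 1 - 2x + 3x^2 + x^3.
Iterating the recurrence: a_0,…,a_{13} = 4, 5, 5, -9, -38, -54, 15, 230, 469, 233, -1171, -3510, -3740, 4221.

4221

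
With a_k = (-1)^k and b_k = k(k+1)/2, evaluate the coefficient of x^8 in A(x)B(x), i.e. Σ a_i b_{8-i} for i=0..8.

20

This is [x^8] in the product of the two ordinary generating functions.
Σ = 1·36 − 1·28 + 1·21 − 1·15 + 1·10 − 1·6 + 1·3 − 1·1 + 1·0 = 20.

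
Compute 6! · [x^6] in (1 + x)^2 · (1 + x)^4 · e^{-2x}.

592

The EGF product rule gives c_6 = Σ_{k_1+k_2+k_3=6} C(6; k_1,k_2,k_3) · ∏ g_i(k_i), where (1+x)^2 gives the falling factorial (2)_k; (1+x)^4 gives the falling factorial (4)_k; e^{-2x} gives (-2)^k.
g_1(k) for k = 0…6: 1, 2, 2, 0, 0, 0, 0.
g_2(k) for k = 0…6: 1, 4, 12, 24, 24, 0, 0.
g_3(k) for k = 0…6: 1, -2, 4, -8, 16, -32, 64.
First combine the last two factors: h(k) = Σ_j C(k,j)·g_2(j)·g_3(k−j) for k = 0…6: 1, 2, 0, -8, 8, 48, -224.
c_6 = Σ_k C(6,k)·g_1(k)·h(6−k) = 1·1·(-224) + 6·2·48 + 15·2·8 = −224 + 576 + 240 = 592.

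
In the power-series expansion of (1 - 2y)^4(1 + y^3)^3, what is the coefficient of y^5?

(1 - 2y)^4 has coefficients 1,-8,24,-32,16 for degrees 0…4.
(1 + y^3)^3 has coefficients 1,0,0,3,0,0 for degrees 0…5.
[y^5] = 1·0 − 8·0 + 24·3 − 32·0 + 16·0 = 72.

72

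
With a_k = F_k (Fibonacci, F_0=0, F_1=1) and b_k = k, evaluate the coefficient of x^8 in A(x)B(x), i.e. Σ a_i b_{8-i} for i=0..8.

This is [x^8] in the product of the two ordinary generating functions.
Σ = 0·8 + 1·7 + 1·6 + 2·5 + 3·4 + 5·3 + 8·2 + 13·1 + 21·0 = 79.

79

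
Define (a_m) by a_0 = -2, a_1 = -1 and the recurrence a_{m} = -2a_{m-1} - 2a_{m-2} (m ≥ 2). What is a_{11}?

-160

The ordinary generating function has denominator 1 + 2x + 2x^2.
Iterating the recurrence: a_0,…,a_{11} = -2, -1, 6, -10, 8, 4, -24, 40, -32, -16, 96, -160.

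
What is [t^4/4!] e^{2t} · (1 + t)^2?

128

The EGF product rule gives c_4 = Σ_{k_1+k_2=4} C(4; k_1,k_2) · ∏ g_i(k_i), where e^{2t} gives (2)^k; (1+t)^2 gives the falling factorial (2)_k.
g_1(k) for k = 0…4: 1, 2, 4, 8, 16.
g_2(k) for k = 0…4: 1, 2, 2, 0, 0.
c_4 = Σ_k C(4,k)·g_1(k)·g_2(4−k) = 6·4·2 + 4·8·2 + 1·16·1 = 48 + 64 + 16 = 128.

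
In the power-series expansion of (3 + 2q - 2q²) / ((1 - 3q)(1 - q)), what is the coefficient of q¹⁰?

305085

The denominator gives the recurrence a_n = 4a_(n−1) − 3a_(n−2) for n ≥ 3; the numerator fixes a_0 = 3, a_1 = 14, a_2 = 45.
Iterating: 3, 14, 45, 138, 417, 1254, 3765, 11298, 33897, 101694, 305085, so a_10 = 305085.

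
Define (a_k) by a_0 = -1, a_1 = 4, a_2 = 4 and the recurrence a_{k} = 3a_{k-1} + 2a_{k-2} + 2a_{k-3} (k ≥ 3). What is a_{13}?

The ordinary generating function has denominator 1 - 3x - 2x^2 - 2x^3.
Iterating the recurrence: a_0,…,a_{13} = -1, 4, 4, 18, 70, 254, 938, 3462, 12770, 47110, 173794, 641142, 2365234, 8725574.

8725574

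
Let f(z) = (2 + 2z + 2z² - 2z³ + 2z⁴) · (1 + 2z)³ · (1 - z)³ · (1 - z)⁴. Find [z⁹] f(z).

(2 + 2z + 2z² - 2z³ + 2z⁴) has coefficients 2,2,2,-2,2 for degrees 0…4.
(1 + 2z)³ has coefficients 1,6,12,8,0,0,0,0,0,0 for degrees 0…9.
Multiplying by (1 - z)³ gives running coefficients 1,3,-3,-11,6,12,-8,0,0,0 for degrees 0…9.
Finally multiplying by (1 - z)⁴, the product of all factors after the first has coefficients 1,-1,-9,15,21,-63,21,69,-90,44 for degrees 0…9.
[z⁹] = 2·44 + 2·(-90) + 2·69 − 2·21 + 2·(-63) = -122.

-122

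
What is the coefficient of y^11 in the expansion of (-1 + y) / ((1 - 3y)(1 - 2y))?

Partial fractions give a closed form: a_n = (-2)·3^n + (1)·2^n.
At n = 11: a_11 = -352246.

-352246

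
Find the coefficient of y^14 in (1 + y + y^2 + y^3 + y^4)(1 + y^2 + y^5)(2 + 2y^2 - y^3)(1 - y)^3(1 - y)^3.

(1 + y + y^2 + y^3 + y^4) has coefficients 1,1,1,1,1 for degrees 0…4.
(1 + y^2 + y^5) has coefficients 1,0,1,0,0,1,0,0,0,0,0,0,0,0,0 for degrees 0…14.
Multiplying by (2 + 2y^2 - y^3) gives running coefficients 2,0,4,-1,2,1,0,2,-1,0,0,0,0,0,0 for degrees 0…14.
Multiplying by (1 - y)^3 gives running coefficients 2,-6,10,-15,17,-12,4,3,-8,9,-5,1,0,0,0 for degrees 0…14.
Finally multiplying by (1 - y)^3, the product of all factors after the first has coefficients 2,-12,34,-65,98,-118,106,-62,7,38,-59,51,-27,8,-1 for degrees 0…14.
[y^14] = 1·(-1) + 1·8 + 1·(-27) + 1·51 + 1·(-59) = -28.

-28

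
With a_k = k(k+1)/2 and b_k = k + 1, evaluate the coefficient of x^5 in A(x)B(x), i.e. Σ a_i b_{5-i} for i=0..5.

Write out a_i and b_{5-i} for i = 0,…,5 and sum the products.
Σ = 0·6 + 1·5 + 3·4 + 6·3 + 10·2 + 15·1 = 70.

70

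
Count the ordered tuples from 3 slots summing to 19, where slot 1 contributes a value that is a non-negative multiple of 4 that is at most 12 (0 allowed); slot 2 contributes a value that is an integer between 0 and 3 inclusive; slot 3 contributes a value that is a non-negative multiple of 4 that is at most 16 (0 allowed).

4

The generating function for the choices is (1 + q⁴ + q⁸ + q¹²)·(1 + q + q² + q³)·(1 + q⁴ + q⁸ + q¹² + q¹⁶); the count is [q¹⁹].
(1 + q⁴ + q⁸ + q¹²) has coefficients 1,0,0,0,1,0,0,0,1,0,0,0,1 for degrees 0…12.
(1 + q + q² + q³) has coefficients 1,1,1,1,0,0,0,0,0,0,0,0,0,0,0,0,0,0,0,0 for degrees 0…19.
Finally multiplying by (1 + q⁴ + q⁸ + q¹² + q¹⁶), the product of all factors after the first has coefficients 1,1,1,1,1,1,1,1,1,1,1,1,1,1,1,1,1,1,1,1 for degrees 0…19.
[q¹⁹] = 1·1 + 1·1 + 1·1 + 1·1 = 4.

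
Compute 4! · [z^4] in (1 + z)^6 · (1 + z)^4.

The EGF product rule gives c_4 = Σ_{k_1+k_2=4} C(4; k_1,k_2) · ∏ g_i(k_i), where (1+z)^6 gives the falling factorial (6)_k; (1+z)^4 gives the falling factorial (4)_k.
g_1(k) for k = 0…4: 1, 6, 30, 120, 360.
g_2(k) for k = 0…4: 1, 4, 12, 24, 24.
c_4 = Σ_k C(4,k)·g_1(k)·g_2(4−k) = 1·1·24 + 4·6·24 + 6·30·12 + 4·120·4 + 1·360·1 = 24 + 576 + 2160 + 1920 + 360 = 5040.

5040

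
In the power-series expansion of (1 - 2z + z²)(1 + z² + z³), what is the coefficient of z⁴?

(1 - 2z + z²) has coefficients 1,-2,1 for degrees 0…2.
(1 + z² + z³) has coefficients 1,0,1,1,0 for degrees 0…4.
[z⁴] = 1·0 − 2·1 + 1·1 = -1.

-1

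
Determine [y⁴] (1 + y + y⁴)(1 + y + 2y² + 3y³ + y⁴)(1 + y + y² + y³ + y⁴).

(1 + y + y⁴) has coefficients 1,1,0,0,1 for degrees 0…4.
(1 + y + 2y² + 3y³ + y⁴) has coefficients 1,1,2,3,1 for degrees 0…4.
Finally multiplying by (1 + y + y² + y³ + y⁴), the product of all factors after the first has coefficients 1,2,4,7,8 for degrees 0…4.
[y⁴] = 1·8 + 1·7 + 1·1 = 16.

16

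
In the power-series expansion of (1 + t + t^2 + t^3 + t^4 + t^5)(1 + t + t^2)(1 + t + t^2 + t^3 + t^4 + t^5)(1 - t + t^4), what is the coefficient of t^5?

(1 + t + t^2 + t^3 + t^4 + t^5) has coefficients 1,1,1,1,1,1 for degrees 0…5.
(1 + t + t^2) has coefficients 1,1,1,0,0,0 for degrees 0…5.
Multiplying by (1 + t + t^2 + t^3 + t^4 + t^5) gives running coefficients 1,2,3,3,3,3 for degrees 0…5.
Finally multiplying by (1 - t + t^4), the product of all factors after the first has coefficients 1,1,1,0,1,2 for degrees 0…5.
[t^5] = 1·2 + 1·1 + 1·0 + 1·1 + 1·1 + 1·1 = 6.

6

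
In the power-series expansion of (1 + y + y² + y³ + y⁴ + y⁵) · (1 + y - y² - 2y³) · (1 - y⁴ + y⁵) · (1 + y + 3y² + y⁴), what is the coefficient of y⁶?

-8

(1 + y + y² + y³ + y⁴ + y⁵) has coefficients 1,1,1,1,1,1 for degrees 0…5.
(1 + y - y² - 2y³) has coefficients 1,1,-1,-2,0,0,0 for degrees 0…6.
Multiplying by (1 - y⁴ + y⁵) gives running coefficients 1,1,-1,-2,-1,0,2 for degrees 0…6.
Finally multiplying by (1 + y + 3y² + y⁴), the product of all factors after the first has coefficients 1,2,3,0,-5,-6,-2 for degrees 0…6.
[y⁶] = 1·(-2) + 1·(-6) + 1·(-5) + 1·0 + 1·3 + 1·2 = -8.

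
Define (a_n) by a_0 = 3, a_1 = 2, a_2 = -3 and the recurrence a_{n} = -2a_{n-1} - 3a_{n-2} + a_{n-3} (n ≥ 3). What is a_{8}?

The ordinary generating function has denominator 1 + 2z + 3z^2 - z^3.
Iterating the recurrence: a_0,…,a_{8} = 3, 2, -3, 3, 5, -22, 32, 7, -132.

-132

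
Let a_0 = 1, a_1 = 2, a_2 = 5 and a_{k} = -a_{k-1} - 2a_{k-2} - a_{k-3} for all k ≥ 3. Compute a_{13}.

47

The ordinary generating function has denominator 1 + y + 2y^2 + y^3.
Iterating the recurrence: a_0,…,a_{13} = 1, 2, 5, -10, -2, 17, -3, -29, 18, 43, -50, -54, 111, 47.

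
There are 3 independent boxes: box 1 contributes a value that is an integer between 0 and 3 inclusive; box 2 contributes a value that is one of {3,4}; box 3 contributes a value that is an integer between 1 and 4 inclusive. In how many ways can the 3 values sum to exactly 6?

5

The generating function for the choices is (1 + z + z² + z³)·(z³ + z⁴)·(z + z² + z³ + z⁴); the count is [z⁶].
(1 + z + z² + z³) has coefficients 1,1,1,1 for degrees 0…3.
(z³ + z⁴) has coefficients 0,0,0,1,1,0,0 for degrees 0…6.
Finally multiplying by (z + z² + z³ + z⁴), the product of all factors after the first has coefficients 0,0,0,0,1,2,2 for degrees 0…6.
[z⁶] = 1·2 + 1·2 + 1·1 + 1·0 = 5.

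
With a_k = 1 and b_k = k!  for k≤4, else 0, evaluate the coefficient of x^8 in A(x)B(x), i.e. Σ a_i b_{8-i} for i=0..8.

34

Write out a_i and b_{8-i} for i = 0,…,8 and sum the products.
Σ = 1·0 + 1·0 + 1·0 + 1·0 + 1·24 + 1·6 + 1·2 + 1·1 + 1·1 = 34.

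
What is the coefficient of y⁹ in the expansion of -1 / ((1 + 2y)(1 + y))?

1023

The denominator gives the recurrence a_n = −3a_(n−1) − 2a_(n−2) for n ≥ 2; the numerator fixes a_0 = -1, a_1 = 3.
Iterating: -1, 3, -7, 15, -31, 63, -127, 255, -511, 1023, so a_9 = 1023.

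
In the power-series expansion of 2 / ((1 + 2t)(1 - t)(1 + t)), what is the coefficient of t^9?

Partial fractions give a closed form: a_n = (8/3)·(-2)^n + (1/3)·1^n + (-1)·(-1)^n.
At n = 9: a_9 = -1364.

-1364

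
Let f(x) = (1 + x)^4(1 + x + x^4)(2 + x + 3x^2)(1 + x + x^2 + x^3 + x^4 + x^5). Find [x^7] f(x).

(1 + x)^4 has coefficients 1,4,6,4,1 for degrees 0…4.
(1 + x + x^4) has coefficients 1,1,0,0,1,0,0,0 for degrees 0…7.
Multiplying by (2 + x + 3x^2) gives running coefficients 2,3,4,3,2,1,3,0 for degrees 0…7.
Finally multiplying by (1 + x + x^2 + x^3 + x^4 + x^5), the product of all factors after the first has coefficients 2,5,9,12,14,15,16,13 for degrees 0…7.
[x^7] = 1·13 + 4·16 + 6·15 + 4·14 + 1·12 = 235.

235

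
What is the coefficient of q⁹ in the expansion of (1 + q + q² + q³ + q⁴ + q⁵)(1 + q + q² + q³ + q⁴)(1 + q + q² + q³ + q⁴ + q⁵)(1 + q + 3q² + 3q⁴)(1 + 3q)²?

(1 + q + q² + q³ + q⁴ + q⁵) has coefficients 1,1,1,1,1,1 for degrees 0…5.
(1 + q + q² + q³ + q⁴) has coefficients 1,1,1,1,1,0,0,0,0,0 for degrees 0…9.
Multiplying by (1 + q + q² + q³ + q⁴ + q⁵) gives running coefficients 1,2,3,4,5,5,4,3,2,1 for degrees 0…9.
Multiplying by (1 + q + 3q² + 3q⁴) gives running coefficients 1,3,8,13,21,28,33,34,32,27 for degrees 0…9.
Finally multiplying by (1 + 3q)², the product of all factors after the first has coefficients 1,9,35,88,171,271,390,484,533,525 for degrees 0…9.
[q⁹] = 1·525 + 1·533 + 1·484 + 1·390 + 1·271 + 1·171 = 2374.

2374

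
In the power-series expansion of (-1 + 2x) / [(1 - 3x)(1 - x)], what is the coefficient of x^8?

Partial fractions give a closed form: a_n = (-1/2)·3^n + (-1/2)·1^n.
At n = 8: a_8 = -3281.

-3281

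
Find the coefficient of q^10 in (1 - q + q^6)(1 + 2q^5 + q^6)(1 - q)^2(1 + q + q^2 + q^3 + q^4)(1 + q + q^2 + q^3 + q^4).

-3

(1 - q + q^6) has coefficients 1,-1,0,0,0,0,1 for degrees 0…6.
(1 + 2q^5 + q^6) has coefficients 1,0,0,0,0,2,1,0,0,0,0 for degrees 0…10.
Multiplying by (1 - q)^2 gives running coefficients 1,-2,1,0,0,2,-3,0,1,0,0 for degrees 0…10.
Multiplying by (1 + q + q^2 + q^3 + q^4) gives running coefficients 1,-1,0,0,0,1,0,-1,0,0,-2 for degrees 0…10.
Finally multiplying by (1 + q + q^2 + q^3 + q^4), the product of all factors after the first has coefficients 1,0,0,0,0,0,1,0,0,0,-3 for degrees 0…10.
[q^10] = 1·(-3) − 1·0 + 1·0 = -3.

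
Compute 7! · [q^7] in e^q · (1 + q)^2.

The EGF product rule gives c_7 = Σ_{k_1+k_2=7} C(7; k_1,k_2) · ∏ g_i(k_i), where e^q gives (1)^k; (1+q)^2 gives the falling factorial (2)_k.
g_1(k) for k = 0…7: 1, 1, 1, 1, 1, 1, 1, 1.
g_2(k) for k = 0…7: 1, 2, 2, 0, 0, 0, 0, 0.
c_7 = Σ_k C(7,k)·g_1(k)·g_2(7−k) = 21·1·2 + 7·1·2 + 1·1·1 = 42 + 14 + 1 = 57.

57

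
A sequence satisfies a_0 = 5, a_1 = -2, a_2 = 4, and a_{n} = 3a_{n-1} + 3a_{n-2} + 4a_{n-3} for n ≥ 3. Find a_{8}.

21844

The ordinary generating function has denominator 1 - 3y - 3y^2 - 4y^3.
Iterating the recurrence: a_0,…,a_{8} = 5, -2, 4, 26, 82, 340, 1370, 5458, 21844.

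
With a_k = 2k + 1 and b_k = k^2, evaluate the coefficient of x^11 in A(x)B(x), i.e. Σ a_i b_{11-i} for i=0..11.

Write out a_i and b_{11-i} for i = 0,…,11 and sum the products.
Σ = 1·121 + 3·100 + 5·81 + 7·64 + 9·49 + 11·36 + 13·25 + 15·16 + 17·9 + 19·4 + 21·1 + 23·0 = 2926.

2926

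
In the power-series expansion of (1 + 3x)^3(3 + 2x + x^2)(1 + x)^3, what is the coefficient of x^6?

(1 + 3x)^3 has coefficients 1,9,27,27 for degrees 0…3.
(3 + 2x + x^2) has coefficients 3,2,1,0,0,0,0 for degrees 0…6.
Finally multiplying by (1 + x)^3, the product of all factors after the first has coefficients 3,11,16,12,5,1,0 for degrees 0…6.
[x^6] = 1·0 + 9·1 + 27·5 + 27·12 = 468.

468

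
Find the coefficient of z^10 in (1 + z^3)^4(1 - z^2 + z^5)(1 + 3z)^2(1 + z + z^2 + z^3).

(1 + z^3)^4 has coefficients 1,0,0,4,0,0,6,0,0,4,0 for degrees 0…10.
(1 - z^2 + z^5) has coefficients 1,0,-1,0,0,1,0,0,0,0,0 for degrees 0…10.
Multiplying by (1 + 3z)^2 gives running coefficients 1,6,8,-6,-9,1,6,9,0,0,0 for degrees 0…10.
Finally multiplying by (1 + z + z^2 + z^3), the product of all factors after the first has coefficients 1,7,15,9,-1,-6,-8,7,16,15,9 for degrees 0…10.
[z^10] = 1·9 + 4·7 + 6·(-1) + 4·7 = 59.

59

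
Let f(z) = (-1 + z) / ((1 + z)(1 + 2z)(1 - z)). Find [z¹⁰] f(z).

-2047

The denominator gives the recurrence a_n = −2a_(n−1) + a_(n−2) + 2a_(n−3) for n ≥ 3; the numerator fixes a_0 = -1, a_1 = 3, a_2 = -7.
Iterating: -1, 3, -7, 15, -31, 63, -127, 255, -511, 1023, -2047, so a_10 = -2047.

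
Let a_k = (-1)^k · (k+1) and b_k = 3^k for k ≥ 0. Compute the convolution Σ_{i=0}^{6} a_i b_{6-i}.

412

This is [x^6] in the product of the two ordinary generating functions.
Σ = 1·729 − 2·243 + 3·81 − 4·27 + 5·9 − 6·3 + 7·1 = 412.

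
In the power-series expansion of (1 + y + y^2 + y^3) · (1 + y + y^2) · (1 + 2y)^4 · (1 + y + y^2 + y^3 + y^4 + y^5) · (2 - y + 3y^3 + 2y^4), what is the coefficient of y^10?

4608

(1 + y + y^2 + y^3) has coefficients 1,1,1,1 for degrees 0…3.
(1 + y + y^2) has coefficients 1,1,1,0,0,0,0,0,0,0,0 for degrees 0…10.
Multiplying by (1 + 2y)^4 gives running coefficients 1,9,33,64,72,48,16,0,0,0,0 for degrees 0…10.
Multiplying by (1 + y + y^2 + y^3 + y^4 + y^5) gives running coefficients 1,10,43,107,179,227,242,233,200,136,64 for degrees 0…10.
Finally multiplying by (2 - y + 3y^3 + 2y^4), the product of all factors after the first has coefficients 2,19,76,174,283,424,664,975,1206,1252,1175 for degrees 0…10.
[y^10] = 1·1175 + 1·1252 + 1·1206 + 1·975 = 4608.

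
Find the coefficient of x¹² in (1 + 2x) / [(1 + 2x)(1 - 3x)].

Partial fractions give a closed form: a_n = (1)·3^n.
At n = 12: a_12 = 531441.

531441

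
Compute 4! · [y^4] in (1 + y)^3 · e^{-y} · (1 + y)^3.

37

The EGF product rule gives c_4 = Σ_{k_1+k_2+k_3=4} C(4; k_1,k_2,k_3) · ∏ g_i(k_i), where (1+y)^3 gives the falling factorial (3)_k; e^{-y} gives (-1)^k; (1+y)^3 gives the falling factorial (3)_k.
g_1(k) for k = 0…4: 1, 3, 6, 6, 0.
g_2(k) for k = 0…4: 1, -1, 1, -1, 1.
g_3(k) for k = 0…4: 1, 3, 6, 6, 0.
First combine the last two factors: h(k) = Σ_j C(k,j)·g_2(j)·g_3(k−j) for k = 0…4: 1, 2, 1, -4, 1.
c_4 = Σ_k C(4,k)·g_1(k)·h(4−k) = 1·1·1 + 4·3·(-4) + 6·6·1 + 4·6·2 = 1 − 48 + 36 + 48 = 37.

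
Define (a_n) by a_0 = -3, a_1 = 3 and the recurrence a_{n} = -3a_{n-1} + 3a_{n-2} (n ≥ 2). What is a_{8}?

-50058

The ordinary generating function has denominator 1 + 3x - 3x^2.
Iterating the recurrence: a_0,…,a_{8} = -3, 3, -18, 63, -243, 918, -3483, 13203, -50058.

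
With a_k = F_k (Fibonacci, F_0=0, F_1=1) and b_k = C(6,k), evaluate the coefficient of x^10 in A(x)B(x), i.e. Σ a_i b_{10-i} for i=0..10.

987

Write out a_i and b_{10-i} for i = 0,…,10 and sum the products.
Σ = 0·0 + 1·0 + 1·0 + 2·0 + 3·1 + 5·6 + 8·15 + 13·20 + 21·15 + 34·6 + 55·1 = 987.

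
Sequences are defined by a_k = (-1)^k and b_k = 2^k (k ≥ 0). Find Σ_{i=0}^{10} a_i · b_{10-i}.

683

Write out a_i and b_{10-i} for i = 0,…,10 and sum the products.
Σ = 1·1024 − 1·512 + 1·256 − 1·128 + 1·64 − 1·32 + 1·16 − 1·8 + 1·4 − 1·2 + 1·1 = 683.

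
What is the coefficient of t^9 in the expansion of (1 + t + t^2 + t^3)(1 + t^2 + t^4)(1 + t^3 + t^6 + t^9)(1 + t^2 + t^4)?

12

(1 + t + t^2 + t^3) has coefficients 1,1,1,1 for degrees 0…3.
(1 + t^2 + t^4) has coefficients 1,0,1,0,1,0,0,0,0,0 for degrees 0…9.
Multiplying by (1 + t^3 + t^6 + t^9) gives running coefficients 1,0,1,1,1,1,1,1,1,1 for degrees 0…9.
Finally multiplying by (1 + t^2 + t^4), the product of all factors after the first has coefficients 1,0,2,1,3,2,3,3,3,3 for degrees 0…9.
[t^9] = 1·3 + 1·3 + 1·3 + 1·3 = 12.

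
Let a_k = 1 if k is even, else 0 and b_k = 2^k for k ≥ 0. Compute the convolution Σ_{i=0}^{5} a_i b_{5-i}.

This is [x^5] in the product of the two ordinary generating functions.
Σ = 1·32 + 0·16 + 1·8 + 0·4 + 1·2 + 0·1 = 42.

42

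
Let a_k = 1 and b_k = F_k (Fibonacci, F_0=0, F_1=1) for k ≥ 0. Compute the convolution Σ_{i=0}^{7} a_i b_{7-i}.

33

This is [x^7] in the product of the two ordinary generating functions.
Σ = 1·13 + 1·8 + 1·5 + 1·3 + 1·2 + 1·1 + 1·1 + 1·0 = 33.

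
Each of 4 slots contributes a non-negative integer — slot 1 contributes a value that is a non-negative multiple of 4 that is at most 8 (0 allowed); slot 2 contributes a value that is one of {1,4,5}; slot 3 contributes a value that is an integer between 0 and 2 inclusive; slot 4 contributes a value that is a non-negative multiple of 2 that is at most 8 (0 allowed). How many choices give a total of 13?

The generating function for the choices is (1 + t⁴ + t⁸)·(t + t⁴ + t⁵)·(1 + t + t²)·(1 + t² + t⁴ + t⁶ + t⁸); the count is [t¹³].
(1 + t⁴ + t⁸) has coefficients 1,0,0,0,1,0,0,0,1 for degrees 0…8.
(t + t⁴ + t⁵) has coefficients 0,1,0,0,1,1,0,0,0,0,0,0,0,0 for degrees 0…13.
Multiplying by (1 + t + t²) gives running coefficients 0,1,1,1,1,2,2,1,0,0,0,0,0,0 for degrees 0…13.
Finally multiplying by (1 + t² + t⁴ + t⁶ + t⁸), the product of all factors after the first has coefficients 0,1,1,2,2,4,4,5,4,5,4,4,3,3 for degrees 0…13.
[t¹³] = 1·3 + 1·5 + 1·4 = 12.

12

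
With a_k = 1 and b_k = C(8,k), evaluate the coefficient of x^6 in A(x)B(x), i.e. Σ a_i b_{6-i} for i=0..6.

This is [x^6] in the product of the two ordinary generating functions.
Σ = 1·28 + 1·56 + 1·70 + 1·56 + 1·28 + 1·8 + 1·1 = 247.

247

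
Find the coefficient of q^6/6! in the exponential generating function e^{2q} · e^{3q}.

15625

The EGF product rule gives c_6 = Σ_{k_1+k_2=6} C(6; k_1,k_2) · ∏ g_i(k_i), where e^{2q} gives (2)^k; e^{3q} gives (3)^k.
g_1(k) for k = 0…6: 1, 2, 4, 8, 16, 32, 64.
g_2(k) for k = 0…6: 1, 3, 9, 27, 81, 243, 729.
c_6 = Σ_k C(6,k)·g_1(k)·g_2(6−k) = 1·1·729 + 6·2·243 + 15·4·81 + 20·8·27 + 15·16·9 + 6·32·3 + 1·64·1 = 729 + 2916 + 4860 + 4320 + 2160 + 576 + 64 = 15625.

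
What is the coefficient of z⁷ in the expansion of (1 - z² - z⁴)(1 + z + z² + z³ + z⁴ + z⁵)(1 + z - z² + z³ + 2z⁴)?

-4

(1 - z² - z⁴) has coefficients 1,0,-1,0,-1 for degrees 0…4.
(1 + z + z² + z³ + z⁴ + z⁵) has coefficients 1,1,1,1,1,1,0,0 for degrees 0…7.
Finally multiplying by (1 + z - z² + z³ + 2z⁴), the product of all factors after the first has coefficients 1,2,1,2,4,4,3,2 for degrees 0…7.
[z⁷] = 1·2 − 1·4 − 1·2 = -4.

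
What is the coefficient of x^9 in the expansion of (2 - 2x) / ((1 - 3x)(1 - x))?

39366

The denominator gives the recurrence a_n = 4a_(n−1) − 3a_(n−2) for n ≥ 3; the numerator fixes a_0 = 2, a_1 = 6, a_2 = 18.
Iterating: 2, 6, 18, 54, 162, 486, 1458, 4374, 13122, 39366, so a_9 = 39366.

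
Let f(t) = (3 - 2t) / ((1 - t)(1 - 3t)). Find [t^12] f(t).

1860043

The denominator gives the recurrence a_n = 4a_(n−1) − 3a_(n−2) for n ≥ 2; the numerator fixes a_0 = 3, a_1 = 10.
Iterating: 3, 10, 31, 94, 283, 850, 2551, 7654, 22963, 68890, 206671, 620014, 1860043, so a_12 = 1860043.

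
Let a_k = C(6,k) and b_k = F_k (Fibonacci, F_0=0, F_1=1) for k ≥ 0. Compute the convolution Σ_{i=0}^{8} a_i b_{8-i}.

377

The convolution is the x^8 coefficient of A(x)B(x).
Σ = 1·21 + 6·13 + 15·8 + 20·5 + 15·3 + 6·2 + 1·1 + 0·1 + 0·0 = 377.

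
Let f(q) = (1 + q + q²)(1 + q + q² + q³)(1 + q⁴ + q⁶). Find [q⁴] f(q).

(1 + q + q²) has coefficients 1,1,1 for degrees 0…2.
(1 + q + q² + q³) has coefficients 1,1,1,1,0 for degrees 0…4.
Finally multiplying by (1 + q⁴ + q⁶), the product of all factors after the first has coefficients 1,1,1,1,1 for degrees 0…4.
[q⁴] = 1·1 + 1·1 + 1·1 = 3.

3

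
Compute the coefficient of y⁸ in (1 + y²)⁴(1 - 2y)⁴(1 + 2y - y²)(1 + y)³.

(1 + y²)⁴ has coefficients 1,0,4,0,6,0,4,0,1 for degrees 0…8.
(1 - 2y)⁴ has coefficients 1,-8,24,-32,16,0,0,0,0 for degrees 0…8.
Multiplying by (1 + 2y - y²) gives running coefficients 1,-6,7,24,-72,64,-16,0,0 for degrees 0…8.
Finally multiplying by (1 + y)³, the product of all factors after the first has coefficients 1,-3,-8,28,15,-73,-16,72,16 for degrees 0…8.
[y⁸] = 1·16 + 4·(-16) + 6·15 + 4·(-8) + 1·1 = 11.

11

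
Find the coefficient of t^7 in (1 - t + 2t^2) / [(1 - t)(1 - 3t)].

The denominator gives the recurrence a_n = 4a_(n−1) − 3a_(n−2) for n ≥ 3; the numerator fixes a_0 = 1, a_1 = 3, a_2 = 11.
Iterating: 1, 3, 11, 35, 107, 323, 971, 2915, so a_7 = 2915.

2915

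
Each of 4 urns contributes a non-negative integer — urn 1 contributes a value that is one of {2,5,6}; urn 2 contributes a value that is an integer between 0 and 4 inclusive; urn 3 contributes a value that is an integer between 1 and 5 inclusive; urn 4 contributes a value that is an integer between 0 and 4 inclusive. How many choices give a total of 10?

The generating function for the choices is (z² + z⁵ + z⁶)·(1 + z + z² + z³ + z⁴)·(z + z² + z³ + z⁴ + z⁵)·(1 + z + z² + z³ + z⁴); the count is [z¹⁰].
(z² + z⁵ + z⁶) has coefficients 0,0,1,0,0,1,1 for degrees 0…6.
(1 + z + z² + z³ + z⁴) has coefficients 1,1,1,1,1,0,0,0,0,0,0 for degrees 0…10.
Multiplying by (z + z² + z³ + z⁴ + z⁵) gives running coefficients 0,1,2,3,4,5,4,3,2,1,0 for degrees 0…10.
Finally multiplying by (1 + z + z² + z³ + z⁴), the product of all factors after the first has coefficients 0,1,3,6,10,15,18,19,18,15,10 for degrees 0…10.
[z¹⁰] = 1·18 + 1·15 + 1·10 = 43.

43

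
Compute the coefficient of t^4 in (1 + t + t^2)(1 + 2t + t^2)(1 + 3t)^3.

217

(1 + t + t^2) has coefficients 1,1,1 for degrees 0…2.
(1 + 2t + t^2) has coefficients 1,2,1,0,0 for degrees 0…4.
Finally multiplying by (1 + 3t)^3, the product of all factors after the first has coefficients 1,11,46,90,81 for degrees 0…4.
[t^4] = 1·81 + 1·90 + 1·46 = 217.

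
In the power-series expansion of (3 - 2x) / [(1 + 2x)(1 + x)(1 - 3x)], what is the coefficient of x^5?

154

Partial fractions give a closed form: a_n = (16/5)·(-2)^n + (-5/4)·(-1)^n + (21/20)·3^n.
At n = 5: a_5 = 154.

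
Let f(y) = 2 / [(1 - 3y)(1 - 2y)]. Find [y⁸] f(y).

Partial fractions give a closed form: a_n = (6)·3^n + (-4)·2^n.
At n = 8: a_8 = 38342.

38342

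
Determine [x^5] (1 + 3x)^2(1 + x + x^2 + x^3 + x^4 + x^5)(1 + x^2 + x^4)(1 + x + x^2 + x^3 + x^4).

(1 + 3x)^2 has coefficients 1,6,9 for degrees 0…2.
(1 + x + x^2 + x^3 + x^4 + x^5) has coefficients 1,1,1,1,1,1 for degrees 0…5.
Multiplying by (1 + x^2 + x^4) gives running coefficients 1,1,2,2,3,3 for degrees 0…5.
Finally multiplying by (1 + x + x^2 + x^3 + x^4), the product of all factors after the first has coefficients 1,2,4,6,9,11 for degrees 0…5.
[x^5] = 1·11 + 6·9 + 9·6 = 119.

119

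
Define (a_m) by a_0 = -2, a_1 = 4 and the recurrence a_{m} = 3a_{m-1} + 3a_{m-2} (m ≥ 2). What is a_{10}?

The ordinary generating function has denominator 1 - 3x - 3x^2.
Iterating the recurrence: a_0,…,a_{10} = -2, 4, 6, 30, 108, 414, 1566, 5940, 22518, 85374, 323676.

323676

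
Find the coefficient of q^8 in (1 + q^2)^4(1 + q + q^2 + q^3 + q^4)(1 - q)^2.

(1 + q^2)^4 has coefficients 1,0,4,0,6,0,4,0,1 for degrees 0…8.
(1 + q + q^2 + q^3 + q^4) has coefficients 1,1,1,1,1,0,0,0,0 for degrees 0…8.
Finally multiplying by (1 - q)^2, the product of all factors after the first has coefficients 1,-1,0,0,0,-1,1,0,0 for degrees 0…8.
[q^8] = 1·0 + 4·1 + 6·0 + 4·0 + 1·1 = 5.

5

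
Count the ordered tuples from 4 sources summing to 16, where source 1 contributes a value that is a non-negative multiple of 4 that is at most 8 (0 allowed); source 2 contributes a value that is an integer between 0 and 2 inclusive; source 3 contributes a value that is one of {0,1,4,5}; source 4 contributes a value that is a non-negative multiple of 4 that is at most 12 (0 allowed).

5

The generating function for the choices is (1 + z^4 + z^8)·(1 + z + z^2)·(1 + z + z^4 + z^5)·(1 + z^4 + z^8 + z^12); the count is [z^16].
(1 + z^4 + z^8) has coefficients 1,0,0,0,1,0,0,0,1 for degrees 0…8.
(1 + z + z^2) has coefficients 1,1,1,0,0,0,0,0,0,0,0,0,0,0,0,0,0 for degrees 0…16.
Multiplying by (1 + z + z^4 + z^5) gives running coefficients 1,2,2,1,1,2,2,1,0,0,0,0,0,0,0,0,0 for degrees 0…16.
Finally multiplying by (1 + z^4 + z^8 + z^12), the product of all factors after the first has coefficients 1,2,2,1,2,4,4,2,2,4,4,2,2,4,4,2,1 for degrees 0…16.
[z^16] = 1·1 + 1·2 + 1·2 = 5.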